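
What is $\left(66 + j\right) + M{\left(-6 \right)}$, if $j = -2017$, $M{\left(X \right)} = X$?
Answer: $-1957$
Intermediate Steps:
$\left(66 + j\right) + M{\left(-6 \right)} = \left(66 - 2017\right) - 6 = -1951 - 6 = -1957$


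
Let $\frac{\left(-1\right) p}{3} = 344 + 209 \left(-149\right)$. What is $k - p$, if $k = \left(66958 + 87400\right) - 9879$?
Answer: $52088$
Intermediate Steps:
$k = 144479$ ($k = 154358 - 9879 = 144479$)
$p = 92391$ ($p = - 3 \left(344 + 209 \left(-149\right)\right) = - 3 \left(344 - 31141\right) = \left(-3\right) \left(-30797\right) = 92391$)
$k - p = 144479 - 92391 = 52088$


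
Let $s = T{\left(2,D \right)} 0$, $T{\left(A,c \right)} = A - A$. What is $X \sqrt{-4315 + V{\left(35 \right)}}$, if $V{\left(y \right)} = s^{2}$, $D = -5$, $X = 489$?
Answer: $489 i \sqrt{4315} \approx 32122.0 i$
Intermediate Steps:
$T{\left(A,c \right)} = 0$
$s = 0$ ($s = 0 \cdot 0 = 0$)
$V{\left(y \right)} = 0$ ($V{\left(y \right)} = 0^{2} = 0$)
$X \sqrt{-4315 + V{\left(35 \right)}} = 489 \sqrt{-4315 + 0} = 489 \sqrt{-4315} = 489 i \sqrt{4315}$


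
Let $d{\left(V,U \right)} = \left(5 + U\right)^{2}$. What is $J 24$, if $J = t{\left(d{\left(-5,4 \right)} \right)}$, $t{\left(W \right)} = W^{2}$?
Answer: $157464$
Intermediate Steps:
$J = 6561$ ($J = \left(\left(5 + 4\right)^{2}\right)^{2} = \left(9^{2}\right)^{2} = 81^{2} = 6561$)
$J 24 = 6561 \cdot 24 = 157464$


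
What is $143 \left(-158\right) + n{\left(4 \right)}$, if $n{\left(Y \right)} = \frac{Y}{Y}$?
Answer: $-22593$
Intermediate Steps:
$n{\left(Y \right)} = 1$
$143 \left(-158\right) + n{\left(4 \right)} = 143 \left(-158\right) + 1 = -22594 + 1 = -22593$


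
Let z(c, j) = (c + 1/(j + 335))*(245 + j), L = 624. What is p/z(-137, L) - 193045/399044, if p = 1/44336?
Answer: -244292829691198039/504978569209860768 ≈ -0.48377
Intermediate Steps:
p = 1/44336 ≈ 2.2555e-5
z(c, j) = (245 + j)*(c + 1/(335 + j)) (z(c, j) = (c + 1/(335 + j))*(245 + j) = (245 + j)*(c + 1/(335 + j)))
p/z(-137, L) - 193045/399044 = 1/(44336*(((245 + 624 + 82075*(-137) - 137*624² + 580*(-137)*624)/(335 + 624)))) - 193045/399044 = 1/(44336*(((245 + 624 - 11244275 - 137*389376 - 49583040)/959))) - 193045*1/399044 = 1/(44336*(((245 + 624 - 11244275 - 53344512 - 49583040)/959))) - 193045/399044 = 1/(44336*(((1/959)*(-114170958)))) - 193045/399044 = 1/(44336*(-114170958/959)) - 193045/399044 = (1/44336)*(-959/114170958) - 193045/399044 = -959/5061883593888 - 193045/399044 = -244292829691198039/504978569209860768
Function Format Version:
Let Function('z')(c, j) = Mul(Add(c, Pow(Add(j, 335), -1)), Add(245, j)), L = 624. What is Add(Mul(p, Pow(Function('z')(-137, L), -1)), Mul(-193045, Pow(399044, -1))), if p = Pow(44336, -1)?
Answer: Rational(-244292829691198039, 504978569209860768) ≈ -0.48377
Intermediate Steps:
p = Rational(1, 44336) ≈ 2.2555e-5
Function('z')(c, j) = Mul(Add(245, j), Add(c, Pow(Add(335, j), -1))) (Function('z')(c, j) = Mul(Add(c, Pow(Add(335, j), -1)), Add(245, j)) = Mul(Add(245, j), Add(c, Pow(Add(335, j), -1))))
Add(Mul(p, Pow(Function('z')(-137, L), -1)), Mul(-193045, Pow(399044, -1))) = Add(Mul(Rational(1, 44336), Pow(Mul(Pow(Add(335, 624), -1), Add(245, 624, Mul(82075, -137), Mul(-137, Pow(624, 2)), Mul(580, -137, 624))), -1)), Mul(-193045, Pow(399044, -1))) = Add(Mul(Rational(1, 44336), Pow(Mul(Pow(959, -1), Add(245, 624, -11244275, Mul(-137, 389376), -49583040)), -1)), Mul(-193045, Rational(1, 399044))) = Add(Mul(Rational(1, 44336), Pow(Mul(Rational(1, 959), Add(245, 624, -11244275, -53344512, -49583040)), -1)), Rational(-193045, 399044)) = Add(Mul(Rational(1, 44336), Pow(Mul(Rational(1, 959), -114170958), -1)), Rational(-193045, 399044)) = Add(Mul(Rational(1, 44336), Pow(Rational(-114170958, 959), -1)), Rational(-193045, 399044)) = Add(Mul(Rational(1, 44336), Rational(-959, 114170958)), Rational(-193045, 399044)) = Add(Rational(-959, 5061883593888), Rational(-193045, 399044)) = Rational(-244292829691198039, 504978569209860768)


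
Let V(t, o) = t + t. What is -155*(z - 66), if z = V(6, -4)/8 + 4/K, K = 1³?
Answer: 18755/2 ≈ 9377.5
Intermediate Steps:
V(t, o) = 2*t
K = 1
z = 11/2 (z = (2*6)/8 + 4/1 = 12*(⅛) + 4*1 = 3/2 + 4 = 11/2 ≈ 5.5000)
-155*(z - 66) = -155*(11/2 - 66) = -155*(-121/2) = 18755/2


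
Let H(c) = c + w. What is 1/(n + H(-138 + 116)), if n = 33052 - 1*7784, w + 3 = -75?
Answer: 1/25168 ≈ 3.9733e-5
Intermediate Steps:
w = -78 (w = -3 - 75 = -78)
H(c) = -78 + c (H(c) = c - 78 = -78 + c)
n = 25268 (n = 33052 - 7784 = 25268)
1/(n + H(-138 + 116)) = 1/(25268 + (-78 + (-138 + 116))) = 1/(25268 + (-78 - 22)) = 1/(25268 - 100) = 1/25168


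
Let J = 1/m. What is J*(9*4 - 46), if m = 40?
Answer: -¼ ≈ -0.25000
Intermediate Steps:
J = 1/40 ≈ 0.025000
J*(9*4 - 46) = (9*4 - 46)/40 = (36 - 46)/40 = (1/40)*(-10) = -¼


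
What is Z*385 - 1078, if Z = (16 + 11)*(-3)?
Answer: -32263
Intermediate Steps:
Z = -81 (Z = 27*(-3) = -81)
Z*385 - 1078 = -81*385 - 1078 = -31185 - 1078 = -32263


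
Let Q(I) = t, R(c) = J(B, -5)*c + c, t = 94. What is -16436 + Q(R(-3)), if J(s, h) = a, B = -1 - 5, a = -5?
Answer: -16342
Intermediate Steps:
B = -6
J(s, h) = -5
R(c) = -4*c (R(c) = -5*c + c = -4*c)
Q(I) = 94
-16436 + Q(R(-3)) = -16436 + 94 = -16342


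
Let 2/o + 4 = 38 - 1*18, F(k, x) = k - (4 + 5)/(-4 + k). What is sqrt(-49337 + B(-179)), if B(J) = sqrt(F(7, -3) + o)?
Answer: sqrt(-197348 + sqrt(66))/2 ≈ 222.11*I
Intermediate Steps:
F(k, x) = k - 9/(-4 + k)
o = 1/8 (o = 2/(-4 + (38 - 1*18)) = 2/(-4 + (38 - 18)) = 2/(-4 + 20) = 2/16 = 2*(1/16) = 1/8 ≈ 0.12500)
B(J) = sqrt(66)/4 (B(J) = sqrt((-9 + 7**2 - 4*7)/(-4 + 7) + 1/8) = sqrt((-9 + 49 - 28)/3 + 1/8) = sqrt((1/3)*12 + 1/8) = sqrt(4 + 1/8) = sqrt(33/8) = sqrt(66)/4)
sqrt(-49337 + B(-179)) = sqrt(-49337 + sqrt(66)/4)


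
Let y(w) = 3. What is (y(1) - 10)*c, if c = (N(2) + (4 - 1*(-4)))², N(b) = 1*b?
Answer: -700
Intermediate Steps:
N(b) = b
c = 100 (c = (2 + (4 - 1*(-4)))² = (2 + (4 + 4))² = (2 + 8)² = 10² = 100)
(y(1) - 10)*c = (3 - 10)*100 = -7*100 = -700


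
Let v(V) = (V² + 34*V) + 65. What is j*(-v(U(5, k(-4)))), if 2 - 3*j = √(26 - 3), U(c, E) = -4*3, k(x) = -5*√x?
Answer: 398/3 - 199*√23/3 ≈ -185.46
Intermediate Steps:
U(c, E) = -12
v(V) = 65 + V² + 34*V
j = ⅔ - √23/3 (j = ⅔ - √(26 - 3)/3 = ⅔ - √23/3 ≈ -0.93194)
j*(-v(U(5, k(-4)))) = (⅔ - √23/3)*(-(65 + (-12)² + 34*(-12))) = (⅔ - √23/3)*(-(65 + 144 - 408)) = (⅔ - √23/3)*(-1*(-199)) = (⅔ - √23/3)*199 = 398/3 - 199*√23/3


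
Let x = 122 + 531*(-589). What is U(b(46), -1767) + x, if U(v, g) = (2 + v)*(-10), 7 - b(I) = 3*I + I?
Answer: -310887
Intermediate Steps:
b(I) = 7 - 4*I (b(I) = 7 - (3*I + I) = 7 - 4*I)
x = -312637 (x = 122 - 312759 = -312637)
U(v, g) = -20 - 10*v
U(b(46), -1767) + x = (-20 - 10*(7 - 4*46)) - 312637 = (-20 - 10*(7 - 184)) - 312637 = (-20 - 10*(-177)) - 312637 = (-20 + 1770) - 312637 = 1750 - 312637 = -310887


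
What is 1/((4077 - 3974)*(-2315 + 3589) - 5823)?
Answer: 1/125399 ≈ 7.9746e-6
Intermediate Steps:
1/((4077 - 3974)*(-2315 + 3589) - 5823) = 1/(103*1274 - 5823) = 1/(131222 - 5823) = 1/125399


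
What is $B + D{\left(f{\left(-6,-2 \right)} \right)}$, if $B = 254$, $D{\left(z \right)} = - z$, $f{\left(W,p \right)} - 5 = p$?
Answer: $251$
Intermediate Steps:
$f{\left(W,p \right)} = 5 + p$
$B + D{\left(f{\left(-6,-2 \right)} \right)} = 254 - \left(5 - 2\right) = 254 - 3 = 251$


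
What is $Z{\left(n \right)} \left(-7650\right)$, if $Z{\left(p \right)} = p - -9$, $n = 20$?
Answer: $-221850$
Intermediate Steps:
$Z{\left(p \right)} = 9 + p$ ($Z{\left(p \right)} = p + 9 = 9 + p$)
$Z{\left(n \right)} \left(-7650\right) = \left(9 + 20\right) \left(-7650\right) = 29 \left(-7650\right) = -221850$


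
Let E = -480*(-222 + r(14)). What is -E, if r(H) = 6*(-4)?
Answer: -118080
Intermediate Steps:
r(H) = -24
E = 118080 (E = -480*(-222 - 24) = -480*(-246) = 118080)
-E = -1*118080 = -118080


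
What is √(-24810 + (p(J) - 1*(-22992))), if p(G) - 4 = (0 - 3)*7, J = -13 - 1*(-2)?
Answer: I*√1835 ≈ 42.837*I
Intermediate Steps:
J = -11 (J = -13 + 2 = -11)
p(G) = -17 (p(G) = 4 + (0 - 3)*7 = 4 - 3*7 = 4 - 21 = -17)
√(-24810 + (p(J) - 1*(-22992))) = √(-24810 + (-17 - 1*(-22992))) = √(-24810 + (-17 + 22992)) = √(-24810 + 22975) = √(-1835) = I*√1835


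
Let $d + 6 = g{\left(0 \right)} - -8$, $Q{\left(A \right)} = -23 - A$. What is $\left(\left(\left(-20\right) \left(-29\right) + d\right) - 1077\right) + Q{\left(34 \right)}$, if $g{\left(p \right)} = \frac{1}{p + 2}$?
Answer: $- \frac{1103}{2} \approx -551.5$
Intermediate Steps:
$g{\left(p \right)} = \frac{1}{2 + p}$
$d = \frac{5}{2}$ ($d = -6 + \left(\frac{1}{2 + 0} - -8\right) = -6 + \left(\frac{1}{2} + 8\right) = -6 + \frac{17}{2} = \frac{5}{2} \approx 2.5$)
$\left(\left(\left(-20\right) \left(-29\right) + d\right) - 1077\right) + Q{\left(34 \right)} = \left(\left(\left(-20\right) \left(-29\right) + \frac{5}{2}\right) - 1077\right) - 57 = \left(\left(580 + \frac{5}{2}\right) - 1077\right) - 57 = \left(\frac{1165}{2} - 1077\right) - 57 = - \frac{989}{2} - 57 = - \frac{1103}{2}$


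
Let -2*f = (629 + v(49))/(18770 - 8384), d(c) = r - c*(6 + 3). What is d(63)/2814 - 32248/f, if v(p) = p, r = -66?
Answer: 104720712445/105994 ≈ 9.8799e+5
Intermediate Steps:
d(c) = -66 - 9*c (d(c) = -66 - c*(6 + 3) = -66 - c*9 = -66 - 9*c)
f = -113/3462 (f = -(629 + 49)/(2*(18770 - 8384)) = -339/10386 = -½*113/1731 = -113/3462 ≈ -0.032640)
d(63)/2814 - 32248/f = (-66 - 9*63)/2814 - 32248/(-113/3462) = (-66 - 567)*(1/2814) - 32248*(-3462/113) = -633*1/2814 + 111642576/113 = -211/938 + 111642576/113 = 104720712445/105994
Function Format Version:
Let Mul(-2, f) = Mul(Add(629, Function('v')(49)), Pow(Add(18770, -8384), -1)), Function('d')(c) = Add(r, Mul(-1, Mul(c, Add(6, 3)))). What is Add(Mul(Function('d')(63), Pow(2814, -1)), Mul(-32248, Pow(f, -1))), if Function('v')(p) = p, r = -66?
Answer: Rational(104720712445, 105994) ≈ 9.8799e+5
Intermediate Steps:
Function('d')(c) = Add(-66, Mul(-9, c)) (Function('d')(c) = Add(-66, Mul(-1, Mul(c, Add(6, 3)))) = Add(-66, Mul(-1, Mul(c, 9))) = Add(-66, Mul(-1, Mul(9, c))) = Add(-66, Mul(-9, c)))
f = Rational(-113, 3462) (f = Mul(Rational(-1, 2), Mul(Add(629, 49), Pow(Add(18770, -8384), -1))) = Mul(Rational(-1, 2), Mul(678, Pow(10386, -1))) = Mul(Rational(-1, 2), Mul(678, Rational(1, 10386))) = Mul(Rational(-1, 2), Rational(113, 1731)) = Rational(-113, 3462) ≈ -0.032640)
Add(Mul(Function('d')(63), Pow(2814, -1)), Mul(-32248, Pow(f, -1))) = Add(Mul(Add(-66, Mul(-9, 63)), Pow(2814, -1)), Mul(-32248, Pow(Rational(-113, 3462), -1))) = Add(Mul(Add(-66, -567), Rational(1, 2814)), Mul(-32248, Rational(-3462, 113))) = Add(Mul(-633, Rational(1, 2814)), Rational(111642576, 113)) = Add(Rational(-211, 938), Rational(111642576, 113)) = Rational(104720712445, 105994)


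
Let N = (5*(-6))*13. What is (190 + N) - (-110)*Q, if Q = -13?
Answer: -1630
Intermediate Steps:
N = -390 (N = -30*13 = -390)
(190 + N) - (-110)*Q = (190 - 390) - (-110)*(-13) = -200 - 1*1430 = -200 - 1430 = -1630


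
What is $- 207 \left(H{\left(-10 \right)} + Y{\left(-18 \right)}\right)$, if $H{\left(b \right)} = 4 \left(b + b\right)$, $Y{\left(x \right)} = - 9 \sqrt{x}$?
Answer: $16560 + 5589 i \sqrt{2} \approx 16560.0 + 7904.0 i$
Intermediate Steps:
$H{\left(b \right)} = 8 b$ ($H{\left(b \right)} = 4 \cdot 2 b = 8 b$)
$- 207 \left(H{\left(-10 \right)} + Y{\left(-18 \right)}\right) = - 207 \left(8 \left(-10\right) - 9 \sqrt{-18}\right) = - 207 \left(-80 - 9 \cdot 3 i \sqrt{2}\right) = - 207 \left(-80 - 27 i \sqrt{2}\right) = 16560 + 5589 i \sqrt{2}$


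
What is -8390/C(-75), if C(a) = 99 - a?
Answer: -4195/87 ≈ -48.218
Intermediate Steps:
-8390/C(-75) = -8390/(99 - 1*(-75)) = -8390/(99 + 75) = -8390/174 = -8390*1/174 = -4195/87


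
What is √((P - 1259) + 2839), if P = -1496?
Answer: 2*√21 ≈ 9.1651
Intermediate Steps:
√((P - 1259) + 2839) = √((-1496 - 1259) + 2839) = √(-2755 + 2839) = √84 = 2*√21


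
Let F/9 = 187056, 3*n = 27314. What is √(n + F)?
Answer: 19*√42198/3 ≈ 1301.0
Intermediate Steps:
n = 27314/3 (n = (⅓)*27314 = 27314/3 ≈ 9104.7)
F = 1683504 (F = 9*187056 = 1683504)
√(n + F) = √(27314/3 + 1683504) = √(5077826/3) = 19*√42198/3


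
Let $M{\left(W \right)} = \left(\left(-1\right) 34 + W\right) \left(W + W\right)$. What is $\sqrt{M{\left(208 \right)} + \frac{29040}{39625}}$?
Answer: $\frac{4 \sqrt{11365420971}}{1585} \approx 269.04$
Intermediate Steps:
$M{\left(W \right)} = 2 W \left(-34 + W\right)$ ($M{\left(W \right)} = \left(-34 + W\right) 2 W = 2 W \left(-34 + W\right)$)
$\sqrt{M{\left(208 \right)} + \frac{29040}{39625}} = \sqrt{2 \cdot 208 \left(-34 + 208\right) + \frac{29040}{39625}} = \sqrt{2 \cdot 208 \cdot 174 + 29040 \cdot \frac{1}{39625}} = \sqrt{72384 + \frac{5808}{7925}} = \sqrt{\frac{573649008}{7925}} = \frac{4 \sqrt{11365420971}}{1585}$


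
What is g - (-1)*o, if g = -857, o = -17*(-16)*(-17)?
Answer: -5481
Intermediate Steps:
o = -4624 (o = 272*(-17) = -4624)
g - (-1)*o = -857 - (-1)*(-4624) = -857 - 1*4624 = -857 - 4624 = -5481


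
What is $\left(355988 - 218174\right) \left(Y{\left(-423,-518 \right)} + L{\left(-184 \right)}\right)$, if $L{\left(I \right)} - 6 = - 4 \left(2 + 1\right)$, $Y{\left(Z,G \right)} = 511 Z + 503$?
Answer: $-29720415984$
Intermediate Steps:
$Y{\left(Z,G \right)} = 503 + 511 Z$
$L{\left(I \right)} = -6$ ($L{\left(I \right)} = 6 - 4 \left(2 + 1\right) = 6 - 12 = -6$)
$\left(355988 - 218174\right) \left(Y{\left(-423,-518 \right)} + L{\left(-184 \right)}\right) = \left(355988 - 218174\right) \left(\left(503 + 511 \left(-423\right)\right) - 6\right) = 137814 \left(\left(503 - 216153\right) - 6\right) = 137814 \left(-215650 - 6\right) = 137814 \left(-215656\right) = -29720415984$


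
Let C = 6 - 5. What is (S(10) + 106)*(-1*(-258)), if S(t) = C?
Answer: 27606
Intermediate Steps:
C = 1
S(t) = 1
(S(10) + 106)*(-1*(-258)) = (1 + 106)*(-1*(-258)) = 107*258 = 27606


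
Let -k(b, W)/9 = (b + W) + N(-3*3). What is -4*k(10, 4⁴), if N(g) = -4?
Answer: 9432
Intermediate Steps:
k(b, W) = 36 - 9*W - 9*b (k(b, W) = -9*((b + W) - 4) = -9*((W + b) - 4) = -9*(-4 + W + b) = 36 - 9*W - 9*b)
-4*k(10, 4⁴) = -4*(36 - 9*4⁴ - 9*10) = -4*(36 - 9*256 - 90) = -4*(36 - 2304 - 90) = -4*(-2358) = 9432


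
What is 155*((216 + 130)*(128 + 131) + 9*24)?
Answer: 13923650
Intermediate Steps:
155*((216 + 130)*(128 + 131) + 9*24) = 155*(346*259 + 216) = 155*(89614 + 216) = 155*89830 = 13923650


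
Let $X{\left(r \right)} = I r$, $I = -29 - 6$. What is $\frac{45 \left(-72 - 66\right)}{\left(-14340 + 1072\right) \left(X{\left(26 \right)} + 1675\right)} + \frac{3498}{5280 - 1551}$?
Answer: $\frac{11962265}{12743914} \approx 0.93867$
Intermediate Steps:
$I = -35$ ($I = -29 - 6 = -35$)
$X{\left(r \right)} = - 35 r$
$\frac{45 \left(-72 - 66\right)}{\left(-14340 + 1072\right) \left(X{\left(26 \right)} + 1675\right)} + \frac{3498}{5280 - 1551} = \frac{45 \left(-72 - 66\right)}{\left(-14340 + 1072\right) \left(\left(-35\right) 26 + 1675\right)} + \frac{3498}{5280 - 1551} = \frac{45 \left(-138\right)}{\left(-13268\right) \left(-910 + 1675\right)} + \frac{3498}{5280 - 1551} = - \frac{6210}{\left(-13268\right) 765} + \frac{3498}{3729} = - \frac{6210}{-10150020} + 3498 \cdot \frac{1}{3729} = \left(-6210\right) \left(- \frac{1}{10150020}\right) + \frac{106}{113} = \frac{69}{112778} + \frac{106}{113} = \frac{11962265}{12743914}$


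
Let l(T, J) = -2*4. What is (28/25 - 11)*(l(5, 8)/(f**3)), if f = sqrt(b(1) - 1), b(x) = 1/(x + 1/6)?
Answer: 13832*I*sqrt(7)/25 ≈ 1463.8*I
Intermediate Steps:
l(T, J) = -8
b(x) = 1/(1/6 + x) (b(x) = 1/(x + 1/6) = 1/(1/6 + x))
f = I*sqrt(7)/7 (f = sqrt(6/(1 + 6*1) - 1) = sqrt(6/(1 + 6) - 1) = sqrt(6/7 - 1) = sqrt(-1/7) = I*sqrt(7)/7 ≈ 0.37796*I)
(28/25 - 11)*(l(5, 8)/(f**3)) = (28/25 - 11)*(-8*7*I*sqrt(7)) = (28*(1/25) - 11)*(-8*7*I*sqrt(7)) = (28/25 - 11)*(-56*I*sqrt(7)) = -(-13832)*I*sqrt(7)/25 = 13832*I*sqrt(7)/25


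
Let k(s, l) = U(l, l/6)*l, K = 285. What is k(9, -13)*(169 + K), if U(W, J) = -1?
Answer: 5902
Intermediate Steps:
k(s, l) = -l
k(9, -13)*(169 + K) = (-1*(-13))*(169 + 285) = 13*454 = 5902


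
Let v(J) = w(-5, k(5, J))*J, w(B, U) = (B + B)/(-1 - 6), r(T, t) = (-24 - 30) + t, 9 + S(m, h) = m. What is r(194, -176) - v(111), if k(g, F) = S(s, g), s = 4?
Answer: -2720/7 ≈ -388.57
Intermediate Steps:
S(m, h) = -9 + m
r(T, t) = -54 + t
k(g, F) = -5 (k(g, F) = -9 + 4 = -5)
w(B, U) = -2*B/7 (w(B, U) = (2*B)/(-7) = (2*B)*(-⅐) = -2*B/7)
v(J) = 10*J/7 (v(J) = (-2/7*(-5))*J = 10*J/7)
r(194, -176) - v(111) = (-54 - 176) - 10*111/7 = -230 - 1*1110/7 = -230 - 1110/7 = -2720/7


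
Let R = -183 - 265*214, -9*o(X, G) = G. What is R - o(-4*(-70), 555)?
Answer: -170494/3 ≈ -56831.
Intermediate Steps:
o(X, G) = -G/9
R = -56893 (R = -183 - 56710 = -56893)
R - o(-4*(-70), 555) = -56893 - (-1)*555/9 = -56893 - 1*(-185/3) = -56893 + 185/3 = -170494/3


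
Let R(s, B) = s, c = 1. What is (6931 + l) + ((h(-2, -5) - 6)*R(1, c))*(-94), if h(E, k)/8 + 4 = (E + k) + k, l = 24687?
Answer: 44214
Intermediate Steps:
h(E, k) = -32 + 8*E + 16*k (h(E, k) = -32 + 8*((E + k) + k) = -32 + 8*(E + 2*k) = -32 + (8*E + 16*k) = -32 + 8*E + 16*k)
(6931 + l) + ((h(-2, -5) - 6)*R(1, c))*(-94) = (6931 + 24687) + (((-32 + 8*(-2) + 16*(-5)) - 6)*1)*(-94) = 31618 + (((-32 - 16 - 80) - 6)*1)*(-94) = 31618 + ((-128 - 6)*1)*(-94) = 31618 - 134*1*(-94) = 31618 - 134*(-94) = 31618 + 12596 = 44214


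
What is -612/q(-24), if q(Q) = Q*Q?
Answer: -17/16 ≈ -1.0625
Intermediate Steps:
q(Q) = Q²
-612/q(-24) = -612/((-24)²) = -612/576 = -612*1/576 = -17/16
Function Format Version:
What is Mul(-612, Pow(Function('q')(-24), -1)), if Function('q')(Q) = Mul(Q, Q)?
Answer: Rational(-17, 16) ≈ -1.0625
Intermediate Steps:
Function('q')(Q) = Pow(Q, 2)
Mul(-612, Pow(Function('q')(-24), -1)) = Mul(-612, Pow(Pow(-24, 2), -1)) = Mul(-612, Pow(576, -1)) = Mul(-612, Rational(1, 576)) = Rational(-17, 16)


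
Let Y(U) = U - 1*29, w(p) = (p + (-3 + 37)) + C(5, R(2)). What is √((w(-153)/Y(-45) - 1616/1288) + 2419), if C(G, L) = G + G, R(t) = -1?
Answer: √343392063238/11914 ≈ 49.186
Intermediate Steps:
C(G, L) = 2*G
w(p) = 44 + p (w(p) = (p + (-3 + 37)) + 2*5 = (p + 34) + 10 = (34 + p) + 10 = 44 + p)
Y(U) = -29 + U (Y(U) = U - 29 = -29 + U)
√((w(-153)/Y(-45) - 1616/1288) + 2419) = √(((44 - 153)/(-29 - 45) - 1616/1288) + 2419) = √((-109/(-74) - 1616*1/1288) + 2419) = √((-109*(-1/74) - 202/161) + 2419) = √((109/74 - 202/161) + 2419) = √(2601/11914 + 2419) = √(28822567/11914) = √343392063238/11914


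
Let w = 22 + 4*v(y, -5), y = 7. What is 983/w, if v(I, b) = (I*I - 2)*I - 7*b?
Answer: 983/1478 ≈ 0.66509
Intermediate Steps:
v(I, b) = -7*b + I*(-2 + I**2) (v(I, b) = (I**2 - 2)*I - 7*b = (-2 + I**2)*I - 7*b = I*(-2 + I**2) - 7*b = -7*b + I*(-2 + I**2))
w = 1478 (w = 22 + 4*(7**3 - 7*(-5) - 2*7) = 22 + 4*(343 + 35 - 14) = 22 + 4*364 = 22 + 1456 = 1478)
983/w = 983/1478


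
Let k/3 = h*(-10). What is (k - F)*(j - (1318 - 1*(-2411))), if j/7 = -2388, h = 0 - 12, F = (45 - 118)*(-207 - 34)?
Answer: 352328685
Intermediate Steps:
F = 17593 (F = -73*(-241) = 17593)
h = -12
j = -16716 (j = 7*(-2388) = -16716)
k = 360 (k = 3*(-12*(-10)) = 3*120 = 360)
(k - F)*(j - (1318 - 1*(-2411))) = (360 - 1*17593)*(-16716 - (1318 - 1*(-2411))) = (360 - 17593)*(-16716 - (1318 + 2411)) = -17233*(-16716 - 1*3729) = -17233*(-16716 - 3729) = -17233*(-20445) = 352328685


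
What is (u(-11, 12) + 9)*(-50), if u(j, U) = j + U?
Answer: -500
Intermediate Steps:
u(j, U) = U + j
(u(-11, 12) + 9)*(-50) = ((12 - 11) + 9)*(-50) = (1 + 9)*(-50) = 10*(-50) = -500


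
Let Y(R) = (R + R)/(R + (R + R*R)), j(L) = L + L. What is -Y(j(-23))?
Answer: 1/22 ≈ 0.045455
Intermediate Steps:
j(L) = 2*L
Y(R) = 2*R/(R² + 2*R) (Y(R) = (2*R)/(R + (R + R²)) = (2*R)/(R² + 2*R) = 2*R/(R² + 2*R))
-Y(j(-23)) = -2/(2 + 2*(-23)) = -2/(2 - 46) = -2/(-44) = -2*(-1)/44 = -1*(-1/22) = 1/22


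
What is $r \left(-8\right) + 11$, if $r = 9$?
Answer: $-61$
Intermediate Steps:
$r \left(-8\right) + 11 = 9 \left(-8\right) + 11 = -72 + 11 = -61$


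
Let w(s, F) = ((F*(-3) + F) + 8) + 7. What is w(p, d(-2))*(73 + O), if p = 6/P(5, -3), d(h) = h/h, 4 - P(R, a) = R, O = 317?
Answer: 5070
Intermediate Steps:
P(R, a) = 4 - R
d(h) = 1
p = -6 (p = 6/(4 - 1*5) = 6/(4 - 5) = 6/(-1) = 6*(-1) = -6)
w(s, F) = 15 - 2*F (w(s, F) = ((-3*F + F) + 8) + 7 = (-2*F + 8) + 7 = (8 - 2*F) + 7 = 15 - 2*F)
w(p, d(-2))*(73 + O) = (15 - 2*1)*(73 + 317) = (15 - 2)*390 = 13*390 = 5070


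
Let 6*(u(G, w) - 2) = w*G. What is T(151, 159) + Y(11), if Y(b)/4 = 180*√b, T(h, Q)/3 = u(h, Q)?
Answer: 24021/2 + 720*√11 ≈ 14398.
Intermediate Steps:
u(G, w) = 2 + G*w/6 (u(G, w) = 2 + (w*G)/6 = 2 + (G*w)/6 = 2 + G*w/6)
T(h, Q) = 6 + Q*h/2 (T(h, Q) = 3*(2 + h*Q/6) = 3*(2 + Q*h/6) = 6 + Q*h/2)
Y(b) = 720*√b (Y(b) = 4*(180*√b) = 720*√b)
T(151, 159) + Y(11) = (6 + (½)*159*151) + 720*√11 = (6 + 24009/2) + 720*√11 = 24021/2 + 720*√11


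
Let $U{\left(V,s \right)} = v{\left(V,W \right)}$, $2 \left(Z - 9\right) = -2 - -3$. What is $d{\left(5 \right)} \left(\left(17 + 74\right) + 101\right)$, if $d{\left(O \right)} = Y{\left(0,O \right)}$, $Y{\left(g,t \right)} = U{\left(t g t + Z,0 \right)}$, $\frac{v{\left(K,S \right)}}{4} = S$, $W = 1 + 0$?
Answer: $768$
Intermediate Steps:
$W = 1$
$v{\left(K,S \right)} = 4 S$
$Z = \frac{19}{2}$ ($Z = 9 + \frac{-2 - -3}{2} = 9 + \frac{-2 + 3}{2} = 9 + \frac{1}{2} \cdot 1 = 9 + \frac{1}{2} = \frac{19}{2} \approx 9.5$)
$U{\left(V,s \right)} = 4$ ($U{\left(V,s \right)} = 4 \cdot 1 = 4$)
$Y{\left(g,t \right)} = 4$
$d{\left(O \right)} = 4$
$d{\left(5 \right)} \left(\left(17 + 74\right) + 101\right) = 4 \left(\left(17 + 74\right) + 101\right) = 4 \left(91 + 101\right) = 4 \cdot 192 = 768$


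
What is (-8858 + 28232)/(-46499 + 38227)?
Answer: -9687/4136 ≈ -2.3421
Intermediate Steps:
(-8858 + 28232)/(-46499 + 38227) = 19374/(-8272) = 19374*(-1/8272) = -9687/4136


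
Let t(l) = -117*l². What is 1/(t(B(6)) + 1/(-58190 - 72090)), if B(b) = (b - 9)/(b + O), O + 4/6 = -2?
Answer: -651400/61733183 ≈ -0.010552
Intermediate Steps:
O = -8/3 (O = -⅔ - 2 = -8/3 ≈ -2.6667)
B(b) = (-9 + b)/(-8/3 + b) (B(b) = (b - 9)/(b - 8/3) = (-9 + b)/(-8/3 + b))
1/(t(B(6)) + 1/(-58190 - 72090)) = 1/(-117*9*(-9 + 6)²/(-8 + 3*6)² + 1/(-58190 - 72090)) = 1/(-117*81/(-8 + 18)² + 1/(-130280)) = 1/(-117*(3*(-3)/10)² - 1/130280) = 1/(-117*(3*(⅒)*(-3))² - 1/130280) = 1/(-117*(-9/10)² - 1/130280) = 1/(-117*81/100 - 1/130280) = 1/(-9477/100 - 1/130280) = 1/(-61733183/651400) = -651400/61733183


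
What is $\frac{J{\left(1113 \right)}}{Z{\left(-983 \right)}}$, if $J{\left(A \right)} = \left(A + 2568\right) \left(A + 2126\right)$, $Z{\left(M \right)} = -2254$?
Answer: $- \frac{11922759}{2254} \approx -5289.6$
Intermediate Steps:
$J{\left(A \right)} = \left(2126 + A\right) \left(2568 + A\right)$ ($J{\left(A \right)} = \left(2568 + A\right) \left(2126 + A\right) = \left(2126 + A\right) \left(2568 + A\right)$)
$\frac{J{\left(1113 \right)}}{Z{\left(-983 \right)}} = \frac{5459568 + 1113^{2} + 4694 \cdot 1113}{-2254} = \left(5459568 + 1238769 + 5224422\right) \left(- \frac{1}{2254}\right) = 11922759 \left(- \frac{1}{2254}\right) = - \frac{11922759}{2254}$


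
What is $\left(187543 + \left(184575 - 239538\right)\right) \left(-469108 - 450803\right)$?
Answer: $-121961800380$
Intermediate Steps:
$\left(187543 + \left(184575 - 239538\right)\right) \left(-469108 - 450803\right) = \left(187543 + \left(184575 - 239538\right)\right) \left(-919911\right) = \left(187543 - 54963\right) \left(-919911\right) = 132580 \left(-919911\right) = -121961800380$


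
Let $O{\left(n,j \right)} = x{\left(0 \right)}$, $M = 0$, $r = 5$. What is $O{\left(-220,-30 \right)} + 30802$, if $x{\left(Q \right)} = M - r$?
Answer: $30797$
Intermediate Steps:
$x{\left(Q \right)} = -5$ ($x{\left(Q \right)} = 0 - 5 = -5$)
$O{\left(n,j \right)} = -5$
$O{\left(-220,-30 \right)} + 30802 = -5 + 30802 = 30797$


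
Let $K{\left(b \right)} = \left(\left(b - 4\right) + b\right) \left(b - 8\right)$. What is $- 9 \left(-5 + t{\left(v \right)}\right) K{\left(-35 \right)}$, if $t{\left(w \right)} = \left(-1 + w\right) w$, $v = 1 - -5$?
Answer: $-715950$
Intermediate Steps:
$v = 6$ ($v = 1 + 5 = 6$)
$K{\left(b \right)} = \left(-8 + b\right) \left(-4 + 2 b\right)$ ($K{\left(b \right)} = \left(\left(b - 4\right) + b\right) \left(-8 + b\right) = \left(\left(-4 + b\right) + b\right) \left(-8 + b\right) = \left(-4 + 2 b\right) \left(-8 + b\right) = \left(-8 + b\right) \left(-4 + 2 b\right)$)
$t{\left(w \right)} = w \left(-1 + w\right)$
$- 9 \left(-5 + t{\left(v \right)}\right) K{\left(-35 \right)} = - 9 \left(-5 + 6 \left(-1 + 6\right)\right) \left(32 - -700 + 2 \left(-35\right)^{2}\right) = - 9 \left(-5 + 6 \cdot 5\right) \left(32 + 700 + 2 \cdot 1225\right) = - 9 \left(-5 + 30\right) \left(32 + 700 + 2450\right) = \left(-9\right) 25 \cdot 3182 = \left(-225\right) 3182 = -715950$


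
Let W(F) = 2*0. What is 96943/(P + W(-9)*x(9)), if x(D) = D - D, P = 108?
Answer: 96943/108 ≈ 897.62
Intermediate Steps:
W(F) = 0
x(D) = 0
96943/(P + W(-9)*x(9)) = 96943/(108 + 0*0) = 96943/(108 + 0) = 96943/108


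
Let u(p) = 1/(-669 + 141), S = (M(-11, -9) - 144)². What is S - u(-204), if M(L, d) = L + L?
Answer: 14549569/528 ≈ 27556.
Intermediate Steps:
M(L, d) = 2*L
S = 27556 (S = (2*(-11) - 144)² = (-22 - 144)² = (-166)² = 27556)
u(p) = -1/528 (u(p) = 1/(-528) = -1/528)
S - u(-204) = 27556 - 1*(-1/528) = 27556 + 1/528 = 14549569/528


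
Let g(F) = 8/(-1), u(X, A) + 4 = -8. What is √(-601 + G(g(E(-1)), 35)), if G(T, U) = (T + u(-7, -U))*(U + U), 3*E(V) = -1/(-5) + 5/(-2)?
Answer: I*√2001 ≈ 44.733*I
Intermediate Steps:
u(X, A) = -12 (u(X, A) = -4 - 8 = -12)
E(V) = -23/30 (E(V) = (-1/(-5) + 5/(-2))/3 = (-1*(-⅕) + 5*(-½))/3 = (⅕ - 5/2)/3 = (⅓)*(-23/10) = -23/30)
g(F) = -8 (g(F) = 8*(-1) = -8)
G(T, U) = 2*U*(-12 + T) (G(T, U) = (T - 12)*(U + U) = (-12 + T)*(2*U) = 2*U*(-12 + T))
√(-601 + G(g(E(-1)), 35)) = √(-601 + 2*35*(-12 - 8)) = √(-601 + 2*35*(-20)) = √(-601 - 1400) = √(-2001) = I*√2001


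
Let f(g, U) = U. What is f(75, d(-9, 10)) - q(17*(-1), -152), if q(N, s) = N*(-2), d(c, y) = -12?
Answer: -46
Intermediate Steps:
q(N, s) = -2*N
f(75, d(-9, 10)) - q(17*(-1), -152) = -12 - (-2)*17*(-1) = -12 - (-2)*(-17) = -12 - 1*34 = -12 - 34 = -46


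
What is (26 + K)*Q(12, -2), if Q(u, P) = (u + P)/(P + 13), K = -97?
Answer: -710/11 ≈ -64.545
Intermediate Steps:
Q(u, P) = (P + u)/(13 + P)
(26 + K)*Q(12, -2) = (26 - 97)*((-2 + 12)/(13 - 2)) = -71*10/11 = -710/11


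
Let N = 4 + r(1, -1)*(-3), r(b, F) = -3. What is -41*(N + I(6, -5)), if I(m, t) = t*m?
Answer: 697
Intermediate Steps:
I(m, t) = m*t
N = 13 (N = 4 - 3*(-3) = 4 + 9 = 13)
-41*(N + I(6, -5)) = -41*(13 + 6*(-5)) = -41*(13 - 30) = -41*(-17) = 697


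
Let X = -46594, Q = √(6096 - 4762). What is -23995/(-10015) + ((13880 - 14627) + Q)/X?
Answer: 225100847/93327782 - √1334/46594 ≈ 2.4112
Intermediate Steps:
Q = √1334 ≈ 36.524
-23995/(-10015) + ((13880 - 14627) + Q)/X = -23995/(-10015) + ((13880 - 14627) + √1334)/(-46594) = -23995*(-1/10015) + (-747 + √1334)*(-1/46594) = 4799/2003 + (747/46594 - √1334/46594) = 225100847/93327782 - √1334/46594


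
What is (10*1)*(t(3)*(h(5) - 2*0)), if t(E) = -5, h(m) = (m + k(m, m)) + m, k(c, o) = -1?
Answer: -450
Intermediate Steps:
h(m) = -1 + 2*m (h(m) = (m - 1) + m = (-1 + m) + m = -1 + 2*m)
(10*1)*(t(3)*(h(5) - 2*0)) = (10*1)*(-5*((-1 + 2*5) - 2*0)) = 10*(-5*((-1 + 10) + 0)) = 10*(-5*(9 + 0)) = 10*(-5*9) = 10*(-45) = -450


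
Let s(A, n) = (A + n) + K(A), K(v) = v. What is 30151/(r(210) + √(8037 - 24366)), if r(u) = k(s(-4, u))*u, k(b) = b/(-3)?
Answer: -426335140/199955929 - 30151*I*√16329/199955929 ≈ -2.1321 - 0.019268*I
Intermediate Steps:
s(A, n) = n + 2*A (s(A, n) = (A + n) + A = n + 2*A)
k(b) = -b/3 (k(b) = b*(-⅓) = -b/3)
r(u) = u*(8/3 - u/3) (r(u) = (-(u + 2*(-4))/3)*u = (-(u - 8)/3)*u = (-(-8 + u)/3)*u = (8/3 - u/3)*u = u*(8/3 - u/3))
30151/(r(210) + √(8037 - 24366)) = 30151/((⅓)*210*(8 - 1*210) + √(8037 - 24366)) = 30151/((⅓)*210*(8 - 210) + √(-16329)) = 30151/((⅓)*210*(-202) + I*√16329) = 30151/(-14140 + I*√16329)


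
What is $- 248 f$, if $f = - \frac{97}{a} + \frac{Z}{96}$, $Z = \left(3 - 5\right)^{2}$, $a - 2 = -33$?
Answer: $- \frac{2359}{3} \approx -786.33$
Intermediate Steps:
$a = -31$ ($a = 2 - 33 = -31$)
$Z = 4$ ($Z = \left(-2\right)^{2} = 4$)
$f = \frac{2359}{744}$ ($f = - \frac{97}{-31} + \frac{4}{96} = \left(-97\right) \left(- \frac{1}{31}\right) + 4 \cdot \frac{1}{96} = \frac{97}{31} + \frac{1}{24} = \frac{2359}{744} \approx 3.1707$)
$- 248 f = \left(-248\right) \frac{2359}{744} = - \frac{2359}{3}$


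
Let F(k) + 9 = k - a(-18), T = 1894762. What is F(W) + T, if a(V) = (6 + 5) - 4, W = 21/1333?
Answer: 2525696439/1333 ≈ 1.8947e+6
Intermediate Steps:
W = 21/1333 (W = 21*(1/1333) = 21/1333 ≈ 0.015754)
a(V) = 7 (a(V) = 11 - 4 = 7)
F(k) = -16 + k (F(k) = -9 + (k - 1*7) = -9 + (k - 7) = -9 + (-7 + k) = -16 + k)
F(W) + T = (-16 + 21/1333) + 1894762 = -21307/1333 + 1894762 = 2525696439/1333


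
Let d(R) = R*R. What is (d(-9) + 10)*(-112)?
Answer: -10192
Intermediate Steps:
d(R) = R**2
(d(-9) + 10)*(-112) = ((-9)**2 + 10)*(-112) = (81 + 10)*(-112) = 91*(-112) = -10192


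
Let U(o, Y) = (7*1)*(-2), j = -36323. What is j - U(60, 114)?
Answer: -36309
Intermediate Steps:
U(o, Y) = -14 (U(o, Y) = 7*(-2) = -14)
j - U(60, 114) = -36323 - 1*(-14) = -36323 + 14 = -36309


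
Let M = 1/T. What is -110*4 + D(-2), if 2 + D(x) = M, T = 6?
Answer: -2651/6 ≈ -441.83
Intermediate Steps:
M = ⅙ (M = 1/6 = ⅙ ≈ 0.16667)
D(x) = -11/6 (D(x) = -2 + ⅙ = -11/6)
-110*4 + D(-2) = -110*4 - 11/6 = -22*20 - 11/6 = -440 - 11/6 = -2651/6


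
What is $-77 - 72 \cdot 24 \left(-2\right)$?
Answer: $3379$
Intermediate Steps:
$-77 - 72 \cdot 24 \left(-2\right) = -77 - -3456 = -77 + 3456 = 3379$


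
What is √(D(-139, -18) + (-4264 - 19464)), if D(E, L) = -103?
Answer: I*√23831 ≈ 154.37*I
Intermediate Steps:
√(D(-139, -18) + (-4264 - 19464)) = √(-103 + (-4264 - 19464)) = √(-103 - 23728) = √(-23831) = I*√23831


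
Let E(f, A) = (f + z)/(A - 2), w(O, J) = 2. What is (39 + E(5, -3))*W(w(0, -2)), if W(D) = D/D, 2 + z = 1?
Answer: 191/5 ≈ 38.200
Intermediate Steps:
z = -1 (z = -2 + 1 = -1)
W(D) = 1
E(f, A) = (-1 + f)/(-2 + A) (E(f, A) = (f - 1)/(A - 2) = (-1 + f)/(-2 + A))
(39 + E(5, -3))*W(w(0, -2)) = (39 + (-1 + 5)/(-2 - 3))*1 = (39 + 4/(-5))*1 = (39 - ⅕*4)*1 = (39 - ⅘)*1 = (191/5)*1 = 191/5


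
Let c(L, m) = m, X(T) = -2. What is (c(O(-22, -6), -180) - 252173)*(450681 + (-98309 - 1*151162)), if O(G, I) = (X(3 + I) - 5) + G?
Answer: -50775947130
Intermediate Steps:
O(G, I) = -7 + G (O(G, I) = (-2 - 5) + G = -7 + G)
(c(O(-22, -6), -180) - 252173)*(450681 + (-98309 - 1*151162)) = (-180 - 252173)*(450681 + (-98309 - 1*151162)) = -252353*(450681 + (-98309 - 151162)) = -252353*(450681 - 249471) = -252353*201210 = -50775947130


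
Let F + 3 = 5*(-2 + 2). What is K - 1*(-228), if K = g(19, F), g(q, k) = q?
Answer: 247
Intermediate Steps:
F = -3 (F = -3 + 5*(-2 + 2) = -3 + 5*0 = -3 + 0 = -3)
K = 19
K - 1*(-228) = 19 - 1*(-228) = 19 + 228 = 247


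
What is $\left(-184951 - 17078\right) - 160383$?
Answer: $-362412$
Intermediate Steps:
$\left(-184951 - 17078\right) - 160383 = -202029 - 160383 = -362412$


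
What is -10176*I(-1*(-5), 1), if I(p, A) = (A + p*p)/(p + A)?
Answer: -44096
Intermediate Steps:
I(p, A) = (A + p**2)/(A + p)
-10176*I(-1*(-5), 1) = -10176*(1 + (-1*(-5))**2)/(1 - 1*(-5)) = -10176*(1 + 5**2)/(1 + 5) = -10176*(1 + 25)/6 = -1696*26 = -10176*13/3 = -44096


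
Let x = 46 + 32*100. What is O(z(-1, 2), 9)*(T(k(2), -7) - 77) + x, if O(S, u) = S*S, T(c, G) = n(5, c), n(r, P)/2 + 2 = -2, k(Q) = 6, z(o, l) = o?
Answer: 3161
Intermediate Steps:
n(r, P) = -8 (n(r, P) = -4 + 2*(-2) = -4 - 4 = -8)
T(c, G) = -8
O(S, u) = S²
x = 3246 (x = 46 + 3200 = 3246)
O(z(-1, 2), 9)*(T(k(2), -7) - 77) + x = (-1)²*(-8 - 77) + 3246 = 1*(-85) + 3246 = -85 + 3246 = 3161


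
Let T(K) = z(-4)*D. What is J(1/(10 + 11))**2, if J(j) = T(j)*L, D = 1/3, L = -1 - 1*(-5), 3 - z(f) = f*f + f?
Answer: 144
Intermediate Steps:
z(f) = 3 - f - f**2 (z(f) = 3 - (f*f + f) = 3 - (f**2 + f) = 3 - (f + f**2) = 3 + (-f - f**2) = 3 - f - f**2)
L = 4 (L = -1 + 5 = 4)
D = 1/3 ≈ 0.33333
T(K) = -3 (T(K) = (3 - 1*(-4) - 1*(-4)**2)*(1/3) = (3 + 4 - 1*16)*(1/3) = (3 + 4 - 16)*(1/3) = -9*1/3 = -3)
J(j) = -12 (J(j) = -3*4 = -12)
J(1/(10 + 11))**2 = (-12)**2 = 144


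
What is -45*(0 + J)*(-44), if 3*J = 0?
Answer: 0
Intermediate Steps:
J = 0 (J = (⅓)*0 = 0)
-45*(0 + J)*(-44) = -45*(0 + 0)*(-44) = -45*0*(-44) = 0*(-44) = 0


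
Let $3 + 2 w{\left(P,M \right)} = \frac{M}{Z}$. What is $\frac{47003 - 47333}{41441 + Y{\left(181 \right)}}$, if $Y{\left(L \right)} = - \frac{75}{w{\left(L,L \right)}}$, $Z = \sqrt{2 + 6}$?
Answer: $- \frac{447038212170}{56138367452209} - \frac{17919000 \sqrt{2}}{56138367452209} \approx -0.0079636$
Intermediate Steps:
$Z = 2 \sqrt{2}$ ($Z = \sqrt{8} = 2 \sqrt{2} \approx 2.8284$)
$w{\left(P,M \right)} = - \frac{3}{2} + \frac{M \sqrt{2}}{8}$ ($w{\left(P,M \right)} = - \frac{3}{2} + \frac{M \frac{1}{2 \sqrt{2}}}{2} = - \frac{3}{2} + \frac{M \frac{\sqrt{2}}{4}}{2} = - \frac{3}{2} + \frac{\frac{1}{4} M \sqrt{2}}{2} = - \frac{3}{2} + \frac{M \sqrt{2}}{8}$)
$Y{\left(L \right)} = - \frac{75}{- \frac{3}{2} + \frac{L \sqrt{2}}{8}}$
$\frac{47003 - 47333}{41441 + Y{\left(181 \right)}} = \frac{47003 - 47333}{41441 - \frac{300 \sqrt{2}}{181 - 6 \sqrt{2}}} = - \frac{330}{41441 - \frac{300 \sqrt{2}}{181 - 6 \sqrt{2}}}$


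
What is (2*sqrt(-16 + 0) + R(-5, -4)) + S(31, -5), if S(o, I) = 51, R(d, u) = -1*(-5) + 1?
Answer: 57 + 8*I ≈ 57.0 + 8.0*I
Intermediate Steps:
R(d, u) = 6 (R(d, u) = 5 + 1 = 6)
(2*sqrt(-16 + 0) + R(-5, -4)) + S(31, -5) = (2*sqrt(-16 + 0) + 6) + 51 = (2*sqrt(-16) + 6) + 51 = (2*(4*I) + 6) + 51 = (8*I + 6) + 51 = (6 + 8*I) + 51 = 57 + 8*I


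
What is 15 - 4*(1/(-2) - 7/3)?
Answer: 79/3 ≈ 26.333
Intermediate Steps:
15 - 4*(1/(-2) - 7/3) = 15 - 4*(1*(-½) - 7*⅓) = 15 - 4*(-½ - 7/3) = 15 - 4*(-17/6) = 15 + 34/3 = 79/3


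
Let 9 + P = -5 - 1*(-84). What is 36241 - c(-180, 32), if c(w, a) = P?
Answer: 36171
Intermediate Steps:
P = 70 (P = -9 + (-5 - 1*(-84)) = -9 + (-5 + 84) = -9 + 79 = 70)
c(w, a) = 70
36241 - c(-180, 32) = 36241 - 1*70 = 36241 - 70 = 36171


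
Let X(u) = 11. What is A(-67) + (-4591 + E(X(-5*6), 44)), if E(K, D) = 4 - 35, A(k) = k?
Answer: -4689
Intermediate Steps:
E(K, D) = -31
A(-67) + (-4591 + E(X(-5*6), 44)) = -67 + (-4591 - 31) = -67 - 4622 = -4689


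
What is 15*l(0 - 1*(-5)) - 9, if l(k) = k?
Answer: 66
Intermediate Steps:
15*l(0 - 1*(-5)) - 9 = 15*(0 - 1*(-5)) - 9 = 15*(0 + 5) - 9 = 15*5 - 9 = 75 - 9 = 66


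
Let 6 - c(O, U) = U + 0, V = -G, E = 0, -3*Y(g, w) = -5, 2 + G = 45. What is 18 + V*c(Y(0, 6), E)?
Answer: -240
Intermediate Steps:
G = 43 (G = -2 + 45 = 43)
Y(g, w) = 5/3 (Y(g, w) = -⅓*(-5) = 5/3)
V = -43 (V = -1*43 = -43)
c(O, U) = 6 - U (c(O, U) = 6 - (U + 0) = 6 - U)
18 + V*c(Y(0, 6), E) = 18 - 43*(6 - 1*0) = 18 - 43*(6 + 0) = 18 - 43*6 = 18 - 258 = -240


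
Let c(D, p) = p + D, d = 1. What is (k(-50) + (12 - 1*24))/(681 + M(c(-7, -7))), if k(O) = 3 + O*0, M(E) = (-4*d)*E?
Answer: -9/737 ≈ -0.012212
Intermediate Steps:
c(D, p) = D + p
M(E) = -4*E (M(E) = (-4*1)*E = -4*E)
k(O) = 3 (k(O) = 3 + 0 = 3)
(k(-50) + (12 - 1*24))/(681 + M(c(-7, -7))) = (3 + (12 - 1*24))/(681 - 4*(-7 - 7)) = (3 + (12 - 24))/(681 - 4*(-14)) = (3 - 12)/(681 + 56) = -9/737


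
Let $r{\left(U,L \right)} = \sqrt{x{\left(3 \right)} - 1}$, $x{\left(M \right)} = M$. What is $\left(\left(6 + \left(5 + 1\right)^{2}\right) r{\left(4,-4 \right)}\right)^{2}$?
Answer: $3528$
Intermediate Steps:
$r{\left(U,L \right)} = \sqrt{2}$ ($r{\left(U,L \right)} = \sqrt{3 - 1} = \sqrt{2}$)
$\left(\left(6 + \left(5 + 1\right)^{2}\right) r{\left(4,-4 \right)}\right)^{2} = \left(\left(6 + \left(5 + 1\right)^{2}\right) \sqrt{2}\right)^{2} = \left(\left(6 + 6^{2}\right) \sqrt{2}\right)^{2} = \left(\left(6 + 36\right) \sqrt{2}\right)^{2} = \left(42 \sqrt{2}\right)^{2} = 3528$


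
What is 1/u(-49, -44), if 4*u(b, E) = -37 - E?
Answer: 4/7 ≈ 0.57143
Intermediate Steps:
u(b, E) = -37/4 - E/4 (u(b, E) = (-37 - E)/4 = -37/4 - E/4)
1/u(-49, -44) = 1/(-37/4 - ¼*(-44)) = 1/(-37/4 + 11) = 1/(7/4) = 4/7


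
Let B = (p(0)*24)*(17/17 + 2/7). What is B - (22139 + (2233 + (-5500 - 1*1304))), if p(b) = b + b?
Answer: -17568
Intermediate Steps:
p(b) = 2*b
B = 0 (B = ((2*0)*24)*(17/17 + 2/7) = (0*24)*(17*(1/17) + 2*(1/7)) = 0*(1 + 2/7) = 0*(9/7) = 0)
B - (22139 + (2233 + (-5500 - 1*1304))) = 0 - (22139 + (2233 + (-5500 - 1*1304))) = 0 - (22139 + (2233 + (-5500 - 1304))) = 0 - (22139 + (2233 - 6804)) = 0 - (22139 - 4571) = 0 - 1*17568 = 0 - 17568 = -17568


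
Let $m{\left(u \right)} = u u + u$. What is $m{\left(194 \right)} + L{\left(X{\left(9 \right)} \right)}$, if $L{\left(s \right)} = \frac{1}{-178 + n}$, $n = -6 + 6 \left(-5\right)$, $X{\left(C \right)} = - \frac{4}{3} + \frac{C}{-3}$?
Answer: $\frac{8095619}{214} \approx 37830.0$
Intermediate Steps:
$X{\left(C \right)} = - \frac{4}{3} - \frac{C}{3}$ ($X{\left(C \right)} = \left(-4\right) \frac{1}{3} + C \left(- \frac{1}{3}\right) = - \frac{4}{3} - \frac{C}{3}$)
$n = -36$ ($n = -6 - 30 = -36$)
$m{\left(u \right)} = u + u^{2}$ ($m{\left(u \right)} = u^{2} + u = u + u^{2}$)
$L{\left(s \right)} = - \frac{1}{214}$ ($L{\left(s \right)} = \frac{1}{-178 - 36} = \frac{1}{-214} = - \frac{1}{214}$)
$m{\left(194 \right)} + L{\left(X{\left(9 \right)} \right)} = 194 \left(1 + 194\right) - \frac{1}{214} = 194 \cdot 195 - \frac{1}{214} = 37830 - \frac{1}{214} = \frac{8095619}{214}$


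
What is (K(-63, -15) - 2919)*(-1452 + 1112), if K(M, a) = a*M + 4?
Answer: 669800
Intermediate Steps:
K(M, a) = 4 + M*a (K(M, a) = M*a + 4 = 4 + M*a)
(K(-63, -15) - 2919)*(-1452 + 1112) = ((4 - 63*(-15)) - 2919)*(-1452 + 1112) = ((4 + 945) - 2919)*(-340) = (949 - 2919)*(-340) = -1970*(-340) = 669800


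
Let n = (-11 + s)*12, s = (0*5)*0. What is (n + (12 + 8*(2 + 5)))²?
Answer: 4096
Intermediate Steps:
s = 0 (s = 0*0 = 0)
n = -132 (n = (-11 + 0)*12 = -11*12 = -132)
(n + (12 + 8*(2 + 5)))² = (-132 + (12 + 8*(2 + 5)))² = (-132 + (12 + 8*7))² = (-132 + (12 + 56))² = (-132 + 68)² = (-64)² = 4096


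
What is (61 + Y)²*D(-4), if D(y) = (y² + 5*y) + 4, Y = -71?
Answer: 0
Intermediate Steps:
D(y) = 4 + y² + 5*y
(61 + Y)²*D(-4) = (61 - 71)²*(4 + (-4)² + 5*(-4)) = (-10)²*(4 + 16 - 20) = 100*0 = 0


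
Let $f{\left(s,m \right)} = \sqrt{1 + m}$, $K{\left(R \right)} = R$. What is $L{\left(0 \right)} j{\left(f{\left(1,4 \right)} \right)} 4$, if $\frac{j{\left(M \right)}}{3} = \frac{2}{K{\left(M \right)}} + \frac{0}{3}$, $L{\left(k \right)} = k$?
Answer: $0$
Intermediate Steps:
$j{\left(M \right)} = \frac{6}{M}$ ($j{\left(M \right)} = 3 \left(\frac{2}{M} + \frac{0}{3}\right) = 3 \left(\frac{2}{M} + 0 \cdot \frac{1}{3}\right) = 3 \left(\frac{2}{M} + 0\right) = 3 \frac{2}{M} = \frac{6}{M}$)
$L{\left(0 \right)} j{\left(f{\left(1,4 \right)} \right)} 4 = 0 \frac{6}{\sqrt{1 + 4}} \cdot 4 = 0 \frac{6}{\sqrt{5}} \cdot 4 = 0 \cdot 6 \frac{\sqrt{5}}{5} \cdot 4 = 0 \frac{6 \sqrt{5}}{5} \cdot 4 = 0 \cdot 4 = 0$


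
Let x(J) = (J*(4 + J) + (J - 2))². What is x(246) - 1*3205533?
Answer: 3809116003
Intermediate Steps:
x(J) = (-2 + J + J*(4 + J))² (x(J) = (J*(4 + J) + (-2 + J))² = (-2 + J + J*(4 + J))²)
x(246) - 1*3205533 = (-2 + 246² + 5*246)² - 1*3205533 = (-2 + 60516 + 1230)² - 3205533 = 61744² - 3205533 = 3812321536 - 3205533 = 3809116003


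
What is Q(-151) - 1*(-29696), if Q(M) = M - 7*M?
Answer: 30602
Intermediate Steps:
Q(M) = -6*M
Q(-151) - 1*(-29696) = -6*(-151) - 1*(-29696) = 906 + 29696 = 30602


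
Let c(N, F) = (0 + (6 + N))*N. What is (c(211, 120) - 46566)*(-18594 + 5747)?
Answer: 10007813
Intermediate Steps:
c(N, F) = N*(6 + N) (c(N, F) = (6 + N)*N = N*(6 + N))
(c(211, 120) - 46566)*(-18594 + 5747) = (211*(6 + 211) - 46566)*(-18594 + 5747) = (211*217 - 46566)*(-12847) = (45787 - 46566)*(-12847) = -779*(-12847) = 10007813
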